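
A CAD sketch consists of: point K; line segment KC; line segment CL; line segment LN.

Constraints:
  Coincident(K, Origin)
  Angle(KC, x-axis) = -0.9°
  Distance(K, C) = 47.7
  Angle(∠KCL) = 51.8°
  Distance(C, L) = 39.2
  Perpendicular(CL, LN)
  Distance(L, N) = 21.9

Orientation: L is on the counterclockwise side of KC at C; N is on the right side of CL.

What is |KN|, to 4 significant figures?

60.17

∠KCL = 51.8°, so CL runs at -0.9° + (180° − 51.8°) = 127.3° from the x-axis; with |CL| = 39.2, L = C + 39.2·(cos 127.3°, sin 127.3°) = (23.94, 30.43). CL is perpendicular to LN; with |LN| = 21.9 on the right of CL, N = L + 21.9·(0.7955, 0.6060) = (41.36, 43.70). Then |KN| = |N − K| = 60.17.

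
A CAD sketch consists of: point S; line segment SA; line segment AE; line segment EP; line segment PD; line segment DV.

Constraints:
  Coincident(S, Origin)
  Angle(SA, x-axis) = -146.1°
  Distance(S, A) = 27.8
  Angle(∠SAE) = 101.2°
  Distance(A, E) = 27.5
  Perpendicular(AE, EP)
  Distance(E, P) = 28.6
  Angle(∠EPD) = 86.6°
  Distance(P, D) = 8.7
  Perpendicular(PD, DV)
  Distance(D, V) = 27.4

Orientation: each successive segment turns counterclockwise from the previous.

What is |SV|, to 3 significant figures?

37.0

∠EPD = 86.6° gives PD at 116° from the x-axis; with |PD| = 8.7, D = (10.1, -22.0). PD is perpendicular to DV, so DV runs at -154°; with |DV| = 27.4, V = (-14.5, -34.1). Then |SV| = |V − S| = 37.0.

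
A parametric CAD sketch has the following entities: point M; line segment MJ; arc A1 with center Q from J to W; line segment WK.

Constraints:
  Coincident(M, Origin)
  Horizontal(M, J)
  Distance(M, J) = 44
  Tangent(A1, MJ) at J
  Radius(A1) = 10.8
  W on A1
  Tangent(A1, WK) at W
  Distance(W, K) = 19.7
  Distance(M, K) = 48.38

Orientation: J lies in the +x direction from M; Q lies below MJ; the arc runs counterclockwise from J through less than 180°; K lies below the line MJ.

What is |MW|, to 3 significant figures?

35.6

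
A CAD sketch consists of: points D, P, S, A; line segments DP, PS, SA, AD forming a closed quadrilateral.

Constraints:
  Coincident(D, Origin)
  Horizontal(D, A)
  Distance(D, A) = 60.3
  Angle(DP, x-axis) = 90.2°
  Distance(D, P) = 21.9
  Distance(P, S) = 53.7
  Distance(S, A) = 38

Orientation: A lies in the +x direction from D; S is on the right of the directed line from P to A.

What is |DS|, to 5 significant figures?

37.485

Checks: |PS| = 53.70 ✓; |SA| = 38.00 ✓.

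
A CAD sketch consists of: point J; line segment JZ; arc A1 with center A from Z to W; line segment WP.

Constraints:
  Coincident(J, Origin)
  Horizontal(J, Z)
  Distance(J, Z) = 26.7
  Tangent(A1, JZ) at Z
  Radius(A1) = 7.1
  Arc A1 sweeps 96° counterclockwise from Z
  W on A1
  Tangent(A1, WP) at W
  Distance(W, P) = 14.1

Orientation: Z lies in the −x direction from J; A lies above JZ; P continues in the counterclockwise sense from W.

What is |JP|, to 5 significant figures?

30.394

J is at the origin; J and Z share the same y with |JZ| = 26.7 and Z on the −x side, so Z = (-26.700, 0.0000). Since A1 is tangent to JZ there, AZ ⟂ JZ, so A = Z + (0, 7.1) = (-26.700, 7.1000). On A1, Z sits at bearing -90° from A; a 96° counterclockwise sweep puts W at bearing 6°, so W = A + 7.1·(cos 6°, sin 6°) = (-19.639, 7.8422). The tangent condition forces AW to be normal to WP, so WP runs along (−sin 6°, cos 6°); with |WP| = 14.1, P = (-21.113, 21.865). Then |JP| = |P − J| = 30.394.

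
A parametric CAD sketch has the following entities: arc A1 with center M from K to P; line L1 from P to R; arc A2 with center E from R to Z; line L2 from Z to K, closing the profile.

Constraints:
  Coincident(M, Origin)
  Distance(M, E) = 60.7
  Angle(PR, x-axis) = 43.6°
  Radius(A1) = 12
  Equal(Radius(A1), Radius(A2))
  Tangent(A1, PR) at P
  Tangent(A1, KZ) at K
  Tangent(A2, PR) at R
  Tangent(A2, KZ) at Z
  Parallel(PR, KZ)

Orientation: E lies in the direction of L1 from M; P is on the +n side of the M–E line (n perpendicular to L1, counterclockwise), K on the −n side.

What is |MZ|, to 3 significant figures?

61.9

The slot axis is L1's direction at 43.6°, so u = (cos 43.6°, sin 43.6°) = (0.724, 0.690) and n = (−sin 43.6°, cos 43.6°) = (-0.690, 0.724). M is at the origin and E lies 60.7 along u from M, so E = 60.7·u = (44.0, 41.9). Tangency of A1 to both parallel lines with radius 12.0 puts P and K at M ± 12.0·n: P = (-8.28, 8.69), K = (8.28, -8.69). Equal radii place R and Z the same way about E: R = E + 12.0·n = (35.7, 50.5), Z = E − 12.0·n = (52.2, 33.2). Then |MZ| = |Z − M| = 61.9.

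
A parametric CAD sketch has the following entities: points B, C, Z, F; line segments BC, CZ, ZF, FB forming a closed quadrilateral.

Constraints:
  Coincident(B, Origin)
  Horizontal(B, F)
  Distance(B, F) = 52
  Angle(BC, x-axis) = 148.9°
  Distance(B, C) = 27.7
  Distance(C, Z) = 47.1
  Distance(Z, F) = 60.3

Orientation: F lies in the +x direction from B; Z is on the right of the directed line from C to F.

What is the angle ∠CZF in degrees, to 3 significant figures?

90.8°

B is at the origin; B and F share the same y with |BF| = 52.0 and F in +x, so F = (52.0, 0). BC runs at 148.9° with |BC| = 27.7, so C = (-23.7, 14.3). Z is determined by |CZ| = 47.1 and |ZF| = 60.3 together: it lies at the intersection of circle(C, 47.1) and circle(F, 60.3). With |CF| = 77.1, the foot of the radical line on CF is 29.3 from C and the perpendicular offset is √(47.1² − 29.3²) = 36.9. Taking the right-of-CF solution: Z = (-1.74, -27.3).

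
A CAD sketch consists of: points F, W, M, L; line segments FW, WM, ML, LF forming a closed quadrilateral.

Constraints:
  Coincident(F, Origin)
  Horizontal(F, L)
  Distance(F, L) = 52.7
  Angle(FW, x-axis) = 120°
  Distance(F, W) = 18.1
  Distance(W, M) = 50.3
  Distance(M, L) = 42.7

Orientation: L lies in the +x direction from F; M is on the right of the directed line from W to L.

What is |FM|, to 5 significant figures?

32.262

F is at the origin; F and L share the same y with |FL| = 52.7 and L in +x, so L = (52.7, 0). FW runs at 120.0° with |FW| = 18.1, so W = (-9.0500, 15.675). M is determined by |WM| = 50.3 and |ML| = 42.7 together: it lies at the intersection of circle(W, 50.3) and circle(L, 42.7). With |WL| = 63.708, the foot of the radical line on WL is 37.401 from W and the perpendicular offset is √(50.3² − 37.401²) = 33.634. Taking the right-of-WL solution: M = (18.926, -26.127).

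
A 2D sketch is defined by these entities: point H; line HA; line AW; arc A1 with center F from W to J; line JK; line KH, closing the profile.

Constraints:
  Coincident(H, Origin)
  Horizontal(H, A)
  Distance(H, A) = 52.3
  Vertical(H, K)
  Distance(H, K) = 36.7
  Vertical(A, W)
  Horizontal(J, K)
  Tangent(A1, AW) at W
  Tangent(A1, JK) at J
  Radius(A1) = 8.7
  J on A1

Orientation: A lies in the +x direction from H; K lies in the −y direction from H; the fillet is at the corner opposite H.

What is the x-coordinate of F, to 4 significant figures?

43.60

H and K share the same x with |HK| = 36.7 and K on the −y side, so K = (0.000, -36.70). The virtual corner opposite H is at (52.30, -36.70). A1 meets AW tangentially, so FW is at right angles to AW and A1 meets JK tangentially, so FJ is at right angles to JK, with radius 8.7, so the center F sits 8.7 in from both sides at F = (43.60, -28.00). So F.x = 43.60.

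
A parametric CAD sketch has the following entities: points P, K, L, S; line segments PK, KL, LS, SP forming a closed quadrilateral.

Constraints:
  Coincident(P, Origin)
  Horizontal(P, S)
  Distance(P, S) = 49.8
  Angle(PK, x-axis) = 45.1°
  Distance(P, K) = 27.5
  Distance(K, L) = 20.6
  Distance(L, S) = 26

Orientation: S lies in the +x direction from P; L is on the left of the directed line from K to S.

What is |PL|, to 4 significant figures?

46.19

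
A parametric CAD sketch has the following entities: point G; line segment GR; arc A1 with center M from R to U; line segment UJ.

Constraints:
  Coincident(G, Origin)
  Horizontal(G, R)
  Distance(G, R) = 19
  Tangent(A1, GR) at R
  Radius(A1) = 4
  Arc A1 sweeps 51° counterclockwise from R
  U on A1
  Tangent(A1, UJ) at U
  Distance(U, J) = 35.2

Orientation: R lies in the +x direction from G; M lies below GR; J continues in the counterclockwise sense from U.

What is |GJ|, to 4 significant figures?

29.51

G is at the origin; GR is horizontal with |GR| = 19.0 and R on the +x side, so R = (19.00, 0.000). Tangency of A1 to GR means the radius MR is perpendicular to GR, so M = R + (0, -4) = (19.00, -4.000). On A1, R sits at bearing 90° from M; a 51° counterclockwise sweep puts U at bearing 141°, so U = M + 4.0·(cos 141°, sin 141°) = (15.89, -1.483). The tangent condition forces MU to be normal to UJ, so UJ runs along (−sin 141°, cos 141°); with |UJ| = 35.2, J = (-6.261, -28.84). Then |GJ| = |J − G| = 29.51.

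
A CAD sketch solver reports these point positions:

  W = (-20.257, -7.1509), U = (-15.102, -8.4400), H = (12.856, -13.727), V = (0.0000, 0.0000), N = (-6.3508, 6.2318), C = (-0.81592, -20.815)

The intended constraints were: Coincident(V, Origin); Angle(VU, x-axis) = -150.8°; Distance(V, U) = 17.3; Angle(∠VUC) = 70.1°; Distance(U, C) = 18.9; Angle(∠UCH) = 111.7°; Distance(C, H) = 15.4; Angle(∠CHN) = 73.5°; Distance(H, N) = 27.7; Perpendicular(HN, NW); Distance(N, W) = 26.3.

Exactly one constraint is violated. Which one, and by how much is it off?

Distance(N, W) = 26.3 — off by 7.00.

V = (0.00, 0.00) ✓; VU at -150.8° ✓; |VU| = 17.30 ✓; ∠VUC = 70.10° ✓; |UC| = 18.90 ✓; ∠UCH = 111.7° ✓; |CH| = 15.40 ✓; ∠CHN = 73.50° ✓; |HN| = 27.70 ✓; ∠(HN, NW) = 90.00° ✓; |NW| = 19.30 ✗.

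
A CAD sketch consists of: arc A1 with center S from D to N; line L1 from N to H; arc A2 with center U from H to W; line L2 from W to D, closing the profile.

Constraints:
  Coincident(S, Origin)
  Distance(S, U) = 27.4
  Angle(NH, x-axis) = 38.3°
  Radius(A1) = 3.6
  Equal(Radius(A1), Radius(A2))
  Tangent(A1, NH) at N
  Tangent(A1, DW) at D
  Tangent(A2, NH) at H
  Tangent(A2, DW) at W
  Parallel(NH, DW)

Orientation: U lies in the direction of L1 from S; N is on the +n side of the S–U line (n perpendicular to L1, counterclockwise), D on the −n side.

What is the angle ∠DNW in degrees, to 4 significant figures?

75.28°

Tangency of A1 to both parallel lines with radius 3.6 puts N and D at S ± 3.6·n: N = (-2.231, 2.825), D = (2.231, -2.825). Equal radii place H and W the same way about U: H = U + 3.6·n = (19.27, 19.81), W = U − 3.6·n = (23.73, 14.16). Then cos ∠DNW = ND·NW / (|ND||NW|), giving 75.28°.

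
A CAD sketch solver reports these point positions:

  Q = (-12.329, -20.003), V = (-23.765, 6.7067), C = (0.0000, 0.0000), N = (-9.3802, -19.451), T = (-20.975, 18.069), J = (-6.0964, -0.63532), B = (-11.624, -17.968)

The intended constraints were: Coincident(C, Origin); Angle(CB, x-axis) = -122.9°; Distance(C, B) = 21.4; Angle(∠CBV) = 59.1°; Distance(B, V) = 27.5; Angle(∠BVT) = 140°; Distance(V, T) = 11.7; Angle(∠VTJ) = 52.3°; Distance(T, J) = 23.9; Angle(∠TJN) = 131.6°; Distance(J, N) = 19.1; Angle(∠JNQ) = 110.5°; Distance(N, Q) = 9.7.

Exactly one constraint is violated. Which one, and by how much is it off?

Distance(N, Q) = 9.7 — off by 6.70.

C = (0.00, 0.00) ✓; CB at -122.9° ✓; |CB| = 21.40 ✓; ∠CBV = 59.10° ✓; |BV| = 27.50 ✓; ∠BVT = 140.0° ✓; |VT| = 11.70 ✓; ∠VTJ = 52.30° ✓; |TJ| = 23.90 ✓; ∠TJN = 131.6° ✓; |JN| = 19.10 ✓; ∠JNQ = 110.5° ✓; |NQ| = 3.000 ✗.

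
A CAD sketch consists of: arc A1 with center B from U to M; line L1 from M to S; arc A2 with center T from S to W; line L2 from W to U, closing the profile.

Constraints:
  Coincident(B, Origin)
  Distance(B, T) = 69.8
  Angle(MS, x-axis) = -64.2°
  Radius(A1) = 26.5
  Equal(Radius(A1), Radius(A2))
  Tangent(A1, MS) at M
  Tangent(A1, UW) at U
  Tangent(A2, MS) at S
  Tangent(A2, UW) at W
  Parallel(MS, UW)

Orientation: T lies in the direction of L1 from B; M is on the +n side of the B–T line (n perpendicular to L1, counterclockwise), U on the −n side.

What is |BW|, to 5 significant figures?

74.661

Tangency of A1 to both parallel lines with radius 26.5 puts M and U at B ± 26.5·n: M = (23.858, 11.534), U = (-23.858, -11.534). Equal radii place S and W the same way about T: S = T + 26.5·n = (54.238, -51.309), W = T − 26.5·n = (6.5207, -74.376). Then |BW| = |W − B| = 74.661.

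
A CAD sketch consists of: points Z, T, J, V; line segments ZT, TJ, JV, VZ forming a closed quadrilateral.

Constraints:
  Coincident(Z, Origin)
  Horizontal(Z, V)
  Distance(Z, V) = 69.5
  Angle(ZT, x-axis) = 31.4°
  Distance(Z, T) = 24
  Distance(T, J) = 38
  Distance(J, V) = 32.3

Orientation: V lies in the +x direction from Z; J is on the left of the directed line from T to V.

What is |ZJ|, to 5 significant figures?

61.918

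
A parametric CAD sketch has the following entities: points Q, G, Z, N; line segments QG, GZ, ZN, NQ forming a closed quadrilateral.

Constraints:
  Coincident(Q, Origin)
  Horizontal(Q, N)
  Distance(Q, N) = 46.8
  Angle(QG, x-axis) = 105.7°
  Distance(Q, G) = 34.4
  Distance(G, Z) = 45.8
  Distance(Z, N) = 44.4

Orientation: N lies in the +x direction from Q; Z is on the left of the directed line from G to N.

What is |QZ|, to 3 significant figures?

55.7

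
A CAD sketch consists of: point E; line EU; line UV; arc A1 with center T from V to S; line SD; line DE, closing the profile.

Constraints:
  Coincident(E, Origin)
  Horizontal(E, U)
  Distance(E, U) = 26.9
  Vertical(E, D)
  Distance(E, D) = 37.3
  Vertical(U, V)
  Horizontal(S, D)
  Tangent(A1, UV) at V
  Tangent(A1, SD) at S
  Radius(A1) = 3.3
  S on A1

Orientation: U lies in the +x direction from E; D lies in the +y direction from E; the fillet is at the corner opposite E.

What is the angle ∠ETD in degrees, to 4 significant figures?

63.19°

E is at the origin; EU is horizontal with |EU| = 26.9 and U on the +x side, so U = (26.90, 0.000). ED is vertical with |ED| = 37.3 and D on the +y side, so D = (0.000, 37.30). The virtual corner opposite E is at (26.90, 37.30). The tangent condition forces TV to be normal to UV and tangency of A1 to SD means the radius TS is perpendicular to SD, with radius 3.3, so the center T sits 3.3 in from both sides at T = (23.60, 34.00). Then cos ∠ETD = TE·TD / (|TE||TD|), giving 63.19°.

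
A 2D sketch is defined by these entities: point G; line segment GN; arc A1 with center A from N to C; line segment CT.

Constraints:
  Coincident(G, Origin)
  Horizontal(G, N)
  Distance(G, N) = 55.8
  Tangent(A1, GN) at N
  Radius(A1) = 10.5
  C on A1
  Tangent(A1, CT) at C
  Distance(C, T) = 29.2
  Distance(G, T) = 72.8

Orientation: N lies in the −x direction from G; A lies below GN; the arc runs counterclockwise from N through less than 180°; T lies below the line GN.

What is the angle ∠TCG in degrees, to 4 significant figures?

88.85°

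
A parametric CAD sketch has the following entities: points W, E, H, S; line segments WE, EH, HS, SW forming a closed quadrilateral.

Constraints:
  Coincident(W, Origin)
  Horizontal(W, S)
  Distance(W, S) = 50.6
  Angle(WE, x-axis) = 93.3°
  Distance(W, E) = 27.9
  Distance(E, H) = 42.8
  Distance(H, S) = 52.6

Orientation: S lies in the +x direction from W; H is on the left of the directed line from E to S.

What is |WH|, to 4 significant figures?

61.14

Checks: W.y = 0.00, S.y = 0.00 ✓; |EH| = 42.80 ✓; |HS| = 52.60 ✓.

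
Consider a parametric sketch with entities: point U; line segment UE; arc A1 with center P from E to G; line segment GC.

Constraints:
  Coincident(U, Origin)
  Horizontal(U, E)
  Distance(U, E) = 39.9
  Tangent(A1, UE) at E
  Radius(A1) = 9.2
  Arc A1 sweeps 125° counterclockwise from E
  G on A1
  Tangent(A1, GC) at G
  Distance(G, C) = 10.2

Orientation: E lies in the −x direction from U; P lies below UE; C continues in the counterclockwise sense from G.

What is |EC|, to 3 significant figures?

22.9

U is at the origin; UE is horizontal with |UE| = 39.9 and E on the −x side, so E = (-39.9, 0.00). A1 meets UE tangentially, so PE is at right angles to UE, so P = E + (0, -9.2) = (-39.9, -9.20). On A1, E sits at bearing 90° from P; a 125° counterclockwise sweep puts G at bearing 215°, so G = P + 9.2·(cos 215°, sin 215°) = (-47.4, -14.5). The tangent condition forces PG to be normal to GC, so GC runs along (−sin 215°, cos 215°); with |GC| = 10.2, C = (-41.6, -22.8). Then |EC| = |C − E| = 22.9.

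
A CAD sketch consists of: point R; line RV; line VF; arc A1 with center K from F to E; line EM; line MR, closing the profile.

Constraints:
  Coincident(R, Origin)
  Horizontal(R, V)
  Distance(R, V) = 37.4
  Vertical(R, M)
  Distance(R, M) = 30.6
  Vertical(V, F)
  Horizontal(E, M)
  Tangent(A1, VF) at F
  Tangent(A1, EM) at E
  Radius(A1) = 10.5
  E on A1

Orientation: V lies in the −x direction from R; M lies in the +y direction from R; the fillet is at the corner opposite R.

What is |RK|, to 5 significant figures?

33.580

R is at the origin; RV is horizontal with |RV| = 37.4 and V on the −x side, so V = (-37.400, 0.0000). R and M share the same x with |RM| = 30.6 and M on the +y side, so M = (0.0000, 30.600). The virtual corner opposite R is at (-37.400, 30.600). Since A1 is tangent to VF there, KF ⟂ VF and the tangent condition forces KE to be normal to EM, with radius 10.5, so the center K sits 10.5 in from both sides at K = (-26.900, 20.100). Then |RK| = |K − R| = 33.580.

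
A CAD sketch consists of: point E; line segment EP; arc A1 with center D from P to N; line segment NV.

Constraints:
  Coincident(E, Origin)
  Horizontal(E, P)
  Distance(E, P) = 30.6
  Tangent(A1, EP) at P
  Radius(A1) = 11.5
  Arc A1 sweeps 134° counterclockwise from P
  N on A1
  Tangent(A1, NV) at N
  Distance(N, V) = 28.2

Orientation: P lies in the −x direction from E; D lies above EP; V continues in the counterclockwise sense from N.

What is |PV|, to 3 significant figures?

41.4

E is at the origin; EP is horizontal with |EP| = 30.6 and P on the −x side, so P = (-30.6, 0.00). The tangent condition forces DP to be normal to EP, so D = P + (0, 11.5) = (-30.6, 11.5). On A1, P sits at bearing -90° from D; a 134° counterclockwise sweep puts N at bearing 44°, so N = D + 11.5·(cos 44°, sin 44°) = (-22.3, 19.5). Since A1 is tangent to NV there, DN ⟂ NV, so NV runs along (−sin 44°, cos 44°); with |NV| = 28.2, V = (-41.9, 39.8). Then |PV| = |V − P| = 41.4.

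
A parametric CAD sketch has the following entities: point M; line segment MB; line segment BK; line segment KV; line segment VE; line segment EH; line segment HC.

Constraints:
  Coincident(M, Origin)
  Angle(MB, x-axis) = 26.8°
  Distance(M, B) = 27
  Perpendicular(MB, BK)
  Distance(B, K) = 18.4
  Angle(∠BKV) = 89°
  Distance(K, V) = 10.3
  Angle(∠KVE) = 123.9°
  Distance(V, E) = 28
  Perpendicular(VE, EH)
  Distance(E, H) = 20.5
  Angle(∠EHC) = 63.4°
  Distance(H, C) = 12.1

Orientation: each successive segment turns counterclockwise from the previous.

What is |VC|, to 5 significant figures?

22.861

M is at the origin; MB runs at 26.8° with length 27.0, so B = (24.100, 12.174). MB ⟂ BK, so BK runs at 116.80°; with |BK| = 18.4, K = (15.804, 28.597). ∠BKV = 89.0° gives KV at -152.20° from the x-axis; with |KV| = 10.3, V = (6.6925, 23.793). ∠KVE = 123.9° gives VE at -96.100° from the x-axis; with |VE| = 28.0, E = (3.7171, -4.0480). VE ⟂ EH, so EH runs at -6.1000°; with |EH| = 20.5, H = (24.101, -6.2264). ∠EHC = 63.4° gives HC at 110.50° from the x-axis; with |HC| = 12.1, C = (19.864, 5.1073). Then |VC| = |C − V| = 22.861.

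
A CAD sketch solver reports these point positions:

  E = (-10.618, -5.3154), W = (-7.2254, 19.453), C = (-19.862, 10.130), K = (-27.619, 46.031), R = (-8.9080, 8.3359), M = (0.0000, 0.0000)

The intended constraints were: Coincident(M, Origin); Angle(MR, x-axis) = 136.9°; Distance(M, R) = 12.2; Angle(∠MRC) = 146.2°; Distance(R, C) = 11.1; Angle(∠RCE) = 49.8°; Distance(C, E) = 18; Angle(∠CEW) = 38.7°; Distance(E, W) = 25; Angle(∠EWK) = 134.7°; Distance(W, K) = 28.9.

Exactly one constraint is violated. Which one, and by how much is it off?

Distance(W, K) = 28.9 — off by 4.60.

M = (0.00, 0.00) ✓; MR at 136.9° ✓; |MR| = 12.20 ✓; ∠MRC = 146.2° ✓; |RC| = 11.10 ✓; ∠RCE = 49.80° ✓; |CE| = 18.00 ✓; ∠CEW = 38.70° ✓; |EW| = 25.00 ✓; ∠EWK = 134.7° ✓; |WK| = 33.50 ✗.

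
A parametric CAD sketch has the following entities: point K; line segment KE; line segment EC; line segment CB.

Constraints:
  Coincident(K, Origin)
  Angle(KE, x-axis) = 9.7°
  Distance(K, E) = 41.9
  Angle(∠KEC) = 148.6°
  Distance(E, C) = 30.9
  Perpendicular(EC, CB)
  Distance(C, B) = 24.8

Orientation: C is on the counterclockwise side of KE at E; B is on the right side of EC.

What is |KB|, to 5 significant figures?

81.354

∠KEC = 148.6°, so EC runs at 9.7° + (180° − 148.6°) = 41.100° from the x-axis; with |EC| = 30.9, C = E + 30.9·(cos 41.100°, sin 41.100°) = (64.586, 27.373). EC is perpendicular to CB; with |CB| = 24.8 on the right of EC, B = C + 24.8·(0.65738, -0.75356) = (80.889, 8.6842). Then |KB| = |B − K| = 81.354.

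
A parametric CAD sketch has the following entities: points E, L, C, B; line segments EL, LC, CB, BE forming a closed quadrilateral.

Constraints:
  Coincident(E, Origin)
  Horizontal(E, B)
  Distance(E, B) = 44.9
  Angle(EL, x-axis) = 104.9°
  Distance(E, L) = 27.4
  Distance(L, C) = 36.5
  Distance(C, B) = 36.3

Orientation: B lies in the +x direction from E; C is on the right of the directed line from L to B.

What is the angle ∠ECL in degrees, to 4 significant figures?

29.37°

E is at the origin; E and B share the same y with |EB| = 44.9 and B in +x, so B = (44.9, 0). EL runs at 104.9° with |EL| = 27.4, so L = (-7.045, 26.48). C is determined by |LC| = 36.5 and |CB| = 36.3 together: it lies at the intersection of circle(L, 36.5) and circle(B, 36.3). With |LB| = 58.30, the foot of the radical line on LB is 29.28 from L and the perpendicular offset is √(36.5² − 29.28²) = 21.80. Taking the right-of-LB solution: C = (9.140, -6.237).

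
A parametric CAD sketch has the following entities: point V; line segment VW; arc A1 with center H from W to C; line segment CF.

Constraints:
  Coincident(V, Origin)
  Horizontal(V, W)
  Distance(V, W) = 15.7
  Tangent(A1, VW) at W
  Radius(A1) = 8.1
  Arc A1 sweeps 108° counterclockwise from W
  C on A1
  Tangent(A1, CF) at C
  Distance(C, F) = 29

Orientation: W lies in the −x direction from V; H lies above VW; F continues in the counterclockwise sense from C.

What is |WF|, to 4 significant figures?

38.20

V is at the origin; V and W share the same y with |VW| = 15.7 and W on the −x side, so W = (-15.70, 0.000). A1 meets VW tangentially, so HW is at right angles to VW, so H = W + (0, 8.1) = (-15.70, 8.100). On A1, W sits at bearing -90° from H; a 108° counterclockwise sweep puts C at bearing 18°, so C = H + 8.1·(cos 18°, sin 18°) = (-7.996, 10.60). The tangent condition forces HC to be normal to CF, so CF runs along (−sin 18°, cos 18°); with |CF| = 29.0, F = (-16.96, 38.18). Then |WF| = |F − W| = 38.20.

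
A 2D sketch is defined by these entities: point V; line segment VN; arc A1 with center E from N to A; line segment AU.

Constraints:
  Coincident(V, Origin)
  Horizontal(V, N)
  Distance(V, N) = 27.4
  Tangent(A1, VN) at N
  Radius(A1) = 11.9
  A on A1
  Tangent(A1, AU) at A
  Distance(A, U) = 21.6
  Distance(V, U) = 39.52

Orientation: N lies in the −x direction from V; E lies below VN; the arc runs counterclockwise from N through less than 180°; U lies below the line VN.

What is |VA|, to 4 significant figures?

40.87

Checks: ∠(EN, NV) = 90.00° ✓; |EN| = 11.90 ✓; |EA| = 11.90 ✓; ∠(EA, AU) = 90.00° ✓; |AU| = 21.60 ✓; |VU| = 39.52 ✓.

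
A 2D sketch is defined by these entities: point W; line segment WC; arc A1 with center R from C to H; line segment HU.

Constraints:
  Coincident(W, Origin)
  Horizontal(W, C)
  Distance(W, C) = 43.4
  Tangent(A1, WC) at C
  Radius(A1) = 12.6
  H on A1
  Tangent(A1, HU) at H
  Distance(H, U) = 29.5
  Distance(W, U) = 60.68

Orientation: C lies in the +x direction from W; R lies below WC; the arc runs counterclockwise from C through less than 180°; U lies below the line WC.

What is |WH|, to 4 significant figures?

35.66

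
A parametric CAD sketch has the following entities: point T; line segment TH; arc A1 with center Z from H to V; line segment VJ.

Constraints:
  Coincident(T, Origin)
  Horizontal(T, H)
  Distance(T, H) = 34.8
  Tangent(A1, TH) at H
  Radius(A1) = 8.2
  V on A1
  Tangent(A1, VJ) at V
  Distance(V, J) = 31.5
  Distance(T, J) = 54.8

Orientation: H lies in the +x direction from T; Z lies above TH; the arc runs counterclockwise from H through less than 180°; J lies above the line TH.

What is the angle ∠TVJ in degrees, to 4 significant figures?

91.64°

Checks: |ZV| = 8.200 ✓; ∠(ZV, VJ) = 90.00° ✓; |VJ| = 31.50 ✓; |TJ| = 54.80 ✓.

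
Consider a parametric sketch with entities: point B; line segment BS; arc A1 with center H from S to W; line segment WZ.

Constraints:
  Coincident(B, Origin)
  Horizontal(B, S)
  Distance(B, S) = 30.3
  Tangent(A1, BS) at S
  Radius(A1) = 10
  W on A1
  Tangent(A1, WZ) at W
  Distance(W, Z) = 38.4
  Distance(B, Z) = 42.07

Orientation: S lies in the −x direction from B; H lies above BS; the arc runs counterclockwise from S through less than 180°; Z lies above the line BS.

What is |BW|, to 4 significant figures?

21.95

Checks: |HW| = 10.00 ✓; ∠(HW, WZ) = 90.00° ✓; |WZ| = 38.40 ✓; |BZ| = 42.07 ✓.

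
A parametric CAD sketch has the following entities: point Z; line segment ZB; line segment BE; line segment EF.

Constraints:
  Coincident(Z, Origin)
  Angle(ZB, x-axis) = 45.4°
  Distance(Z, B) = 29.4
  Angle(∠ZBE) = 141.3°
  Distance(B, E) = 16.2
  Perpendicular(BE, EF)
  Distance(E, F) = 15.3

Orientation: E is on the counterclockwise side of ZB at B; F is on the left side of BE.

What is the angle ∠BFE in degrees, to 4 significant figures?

46.64°

Z is at the origin; ZB runs at 45.4° with length 29.4, so B = 29.4·(cos 45.4°, sin 45.4°) = (20.64, 20.93). ∠ZBE = 141.3°, so BE runs at 45.4° + (180° − 141.3°) = 84.10° from the x-axis; with |BE| = 16.2, E = B + 16.2·(cos 84.10°, sin 84.10°) = (22.31, 37.05). BE is perpendicular to EF; with |EF| = 15.3 on the left of BE, F = E + 15.3·(-0.9947, 0.1028) = (7.090, 38.62). Then cos ∠BFE = FB·FE / (|FB||FE|), giving 46.64°.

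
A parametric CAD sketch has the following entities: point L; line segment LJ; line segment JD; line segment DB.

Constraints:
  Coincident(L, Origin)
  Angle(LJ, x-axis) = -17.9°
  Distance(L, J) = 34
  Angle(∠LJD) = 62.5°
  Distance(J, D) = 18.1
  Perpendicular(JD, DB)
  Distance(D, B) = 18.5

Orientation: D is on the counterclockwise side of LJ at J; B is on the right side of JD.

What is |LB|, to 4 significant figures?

48.72

L is at the origin; LJ runs at -17.9° with length 34.0, so J = 34.0·(cos -17.9°, sin -17.9°) = (32.35, -10.45). ∠LJD = 62.5°, so JD runs at -17.9° + (180° − 62.5°) = 99.60° from the x-axis; with |JD| = 18.1, D = J + 18.1·(cos 99.60°, sin 99.60°) = (29.34, 7.396). The perpendicularity gives DB at right angles to JD; with |DB| = 18.5 on the right of JD, B = D + 18.5·(0.9860, 0.1668) = (47.58, 10.48). Then |LB| = |B − L| = 48.72.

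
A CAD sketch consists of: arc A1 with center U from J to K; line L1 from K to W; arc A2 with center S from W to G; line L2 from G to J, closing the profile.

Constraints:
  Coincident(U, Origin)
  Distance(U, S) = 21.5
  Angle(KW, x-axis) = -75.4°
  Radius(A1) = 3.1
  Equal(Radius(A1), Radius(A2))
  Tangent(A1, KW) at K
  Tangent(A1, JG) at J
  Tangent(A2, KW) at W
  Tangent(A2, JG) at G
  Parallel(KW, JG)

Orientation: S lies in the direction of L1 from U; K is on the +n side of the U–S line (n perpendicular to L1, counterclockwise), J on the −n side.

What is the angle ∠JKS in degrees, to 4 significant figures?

81.80°

The slot axis is L1's direction at -75.4°, so u = (cos -75.4°, sin -75.4°) = (0.2521, -0.9677) and n = (−sin -75.4°, cos -75.4°) = (0.9677, 0.2521). U is at the origin and S lies 21.5 along u from U, so S = 21.5·u = (5.419, -20.81). Tangency of A1 to both parallel lines with radius 3.1 puts K and J at U ± 3.1·n: K = (3.000, 0.7814), J = (-3.000, -0.7814). Then cos ∠JKS = KJ·KS / (|KJ||KS|), giving 81.80°.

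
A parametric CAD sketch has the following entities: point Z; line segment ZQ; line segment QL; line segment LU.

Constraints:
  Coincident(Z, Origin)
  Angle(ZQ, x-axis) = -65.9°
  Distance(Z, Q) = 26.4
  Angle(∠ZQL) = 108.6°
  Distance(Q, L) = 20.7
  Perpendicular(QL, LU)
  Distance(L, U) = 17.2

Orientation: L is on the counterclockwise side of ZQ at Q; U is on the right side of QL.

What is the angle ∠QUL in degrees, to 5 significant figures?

50.276°

Z is at the origin; ZQ runs at -65.9° with length 26.4, so Q = 26.4·(cos -65.9°, sin -65.9°) = (10.780, -24.099). ∠ZQL = 108.6°, so QL runs at -65.9° + (180° − 108.6°) = 5.5000° from the x-axis; with |QL| = 20.7, L = Q + 20.7·(cos 5.5000°, sin 5.5000°) = (31.385, -22.115). QL is perpendicular to LU; with |LU| = 17.2 on the right of QL, U = L + 17.2·(0.095846, -0.99540) = (33.033, -39.236). Then cos ∠QUL = UQ·UL / (|UQ||UL|), giving 50.276°.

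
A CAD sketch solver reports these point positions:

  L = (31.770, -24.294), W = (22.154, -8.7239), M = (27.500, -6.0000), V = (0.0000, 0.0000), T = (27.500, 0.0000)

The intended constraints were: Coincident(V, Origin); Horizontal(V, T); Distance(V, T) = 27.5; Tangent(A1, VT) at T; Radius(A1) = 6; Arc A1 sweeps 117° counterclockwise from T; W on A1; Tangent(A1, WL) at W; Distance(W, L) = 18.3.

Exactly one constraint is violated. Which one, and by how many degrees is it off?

Tangent(A1, WL) at W — off by 4.70°.

V = (0.00, 0.00) ✓; V.y = 0.00, T.y = 0.00 ✓; |VT| = 27.50 ✓; ∠(MT, TV) = 90.00° ✓; |MT| = 6.000 ✓; bearing(M→W) − bearing(M→T) = 117.0° ✓; |MW| = 6.000 ✓; ∠(MW, WL) = 85.30° ✗; |WL| = 18.30 ✓.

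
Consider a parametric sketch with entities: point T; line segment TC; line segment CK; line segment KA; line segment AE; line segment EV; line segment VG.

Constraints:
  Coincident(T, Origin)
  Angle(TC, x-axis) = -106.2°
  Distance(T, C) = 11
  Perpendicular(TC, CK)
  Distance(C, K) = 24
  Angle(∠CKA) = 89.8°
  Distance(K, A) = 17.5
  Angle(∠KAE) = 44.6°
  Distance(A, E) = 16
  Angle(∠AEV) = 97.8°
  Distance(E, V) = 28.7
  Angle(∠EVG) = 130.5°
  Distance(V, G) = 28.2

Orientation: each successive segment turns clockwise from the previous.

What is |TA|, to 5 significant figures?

24.806

T is at the origin; TC runs at -106.2° with length 11.0, so C = (-3.0689, -10.563). TC is perpendicular to CK, so CK runs at 163.80°; with |CK| = 24.0, K = (-26.116, -3.8674). ∠CKA = 89.8° gives KA at 73.600° from the x-axis; with |KA| = 17.5, A = (-21.175, 12.921). Then |TA| = |A − T| = 24.806.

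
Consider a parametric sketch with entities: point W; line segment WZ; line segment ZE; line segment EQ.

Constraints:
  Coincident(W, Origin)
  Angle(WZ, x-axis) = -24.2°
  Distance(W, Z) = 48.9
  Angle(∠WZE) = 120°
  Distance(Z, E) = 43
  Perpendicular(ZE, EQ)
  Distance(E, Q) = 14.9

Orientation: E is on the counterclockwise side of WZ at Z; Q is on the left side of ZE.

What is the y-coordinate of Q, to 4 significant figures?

17.19

∠WZE = 120.0°, so ZE runs at -24.2° + (180° − 120.0°) = 35.80° from the x-axis; with |ZE| = 43.0, E = Z + 43.0·(cos 35.80°, sin 35.80°) = (79.48, 5.108). ZE ⟂ EQ; with |EQ| = 14.9 on the left of ZE, Q = E + 14.9·(-0.5850, 0.8111) = (70.76, 17.19). So Q.y = 17.19.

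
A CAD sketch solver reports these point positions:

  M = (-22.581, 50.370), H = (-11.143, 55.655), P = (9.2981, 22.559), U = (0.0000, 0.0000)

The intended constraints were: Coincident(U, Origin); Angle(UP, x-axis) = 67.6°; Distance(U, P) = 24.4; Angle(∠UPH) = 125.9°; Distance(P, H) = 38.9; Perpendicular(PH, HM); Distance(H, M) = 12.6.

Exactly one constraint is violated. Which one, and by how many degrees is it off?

Perpendicular(PH, HM) — off by 6.90°.

U = (0.00, 0.00) ✓; UP at 67.60° ✓; |UP| = 24.40 ✓; ∠UPH = 125.9° ✓; |PH| = 38.90 ✓; ∠(PH, HM) = 83.10° ✗; |HM| = 12.60 ✓.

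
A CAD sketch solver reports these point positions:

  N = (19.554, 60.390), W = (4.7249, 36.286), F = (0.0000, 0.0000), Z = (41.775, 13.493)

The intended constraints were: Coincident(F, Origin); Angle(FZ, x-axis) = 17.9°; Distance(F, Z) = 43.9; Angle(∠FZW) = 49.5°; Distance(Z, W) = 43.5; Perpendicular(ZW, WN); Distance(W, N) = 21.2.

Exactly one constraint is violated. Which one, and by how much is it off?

Distance(W, N) = 21.2 — off by 7.10.

F = (0.00, 0.00) ✓; FZ at 17.90° ✓; |FZ| = 43.90 ✓; ∠FZW = 49.50° ✓; |ZW| = 43.50 ✓; ∠(ZW, WN) = 90.00° ✓; |WN| = 28.30 ✗.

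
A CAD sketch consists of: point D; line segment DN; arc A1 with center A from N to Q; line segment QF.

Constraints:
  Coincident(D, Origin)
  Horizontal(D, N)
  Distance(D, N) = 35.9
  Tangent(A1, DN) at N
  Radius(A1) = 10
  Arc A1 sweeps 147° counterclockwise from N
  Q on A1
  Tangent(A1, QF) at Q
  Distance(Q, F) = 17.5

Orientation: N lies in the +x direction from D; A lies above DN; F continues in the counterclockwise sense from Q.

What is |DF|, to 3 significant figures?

38.6

On A1, N sits at bearing -90° from A; a 147° counterclockwise sweep puts Q at bearing 57°, so Q = A + 10.0·(cos 57°, sin 57°) = (41.3, 18.4). Tangency of A1 to QF means the radius AQ is perpendicular to QF, so QF runs along (−sin 57°, cos 57°); with |QF| = 17.5, F = (26.7, 27.9). Then |DF| = |F − D| = 38.6.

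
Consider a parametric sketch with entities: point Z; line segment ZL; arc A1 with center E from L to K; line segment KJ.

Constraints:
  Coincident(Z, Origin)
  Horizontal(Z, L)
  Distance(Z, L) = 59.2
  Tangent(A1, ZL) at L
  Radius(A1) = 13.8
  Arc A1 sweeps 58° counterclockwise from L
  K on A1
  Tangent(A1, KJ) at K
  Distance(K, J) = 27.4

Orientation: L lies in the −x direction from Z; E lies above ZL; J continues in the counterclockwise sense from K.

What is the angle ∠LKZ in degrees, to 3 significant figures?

143°

Z is at the origin; Z and L share the same y with |ZL| = 59.2 and L on the −x side, so L = (-59.2, 0.00). Since A1 is tangent to ZL there, EL ⟂ ZL, so E = L + (0, 13.8) = (-59.2, 13.8). On A1, L sits at bearing -90° from E; a 58° counterclockwise sweep puts K at bearing -32°, so K = E + 13.8·(cos -32°, sin -32°) = (-47.5, 6.49). Then cos ∠LKZ = KL·KZ / (|KL||KZ|), giving 143°.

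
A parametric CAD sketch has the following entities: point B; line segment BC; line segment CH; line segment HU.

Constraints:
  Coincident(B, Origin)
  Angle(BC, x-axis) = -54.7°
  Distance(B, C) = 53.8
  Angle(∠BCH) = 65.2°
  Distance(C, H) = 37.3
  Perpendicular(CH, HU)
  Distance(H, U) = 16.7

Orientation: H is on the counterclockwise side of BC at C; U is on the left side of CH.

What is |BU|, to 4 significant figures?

35.35

∠BCH = 65.2°, so CH runs at -54.7° + (180° − 65.2°) = 60.10° from the x-axis; with |CH| = 37.3, H = C + 37.3·(cos 60.10°, sin 60.10°) = (49.68, -11.57). CH ⟂ HU; with |HU| = 16.7 on the left of CH, U = H + 16.7·(-0.8669, 0.4985) = (35.21, -3.248). Then |BU| = |U − B| = 35.35.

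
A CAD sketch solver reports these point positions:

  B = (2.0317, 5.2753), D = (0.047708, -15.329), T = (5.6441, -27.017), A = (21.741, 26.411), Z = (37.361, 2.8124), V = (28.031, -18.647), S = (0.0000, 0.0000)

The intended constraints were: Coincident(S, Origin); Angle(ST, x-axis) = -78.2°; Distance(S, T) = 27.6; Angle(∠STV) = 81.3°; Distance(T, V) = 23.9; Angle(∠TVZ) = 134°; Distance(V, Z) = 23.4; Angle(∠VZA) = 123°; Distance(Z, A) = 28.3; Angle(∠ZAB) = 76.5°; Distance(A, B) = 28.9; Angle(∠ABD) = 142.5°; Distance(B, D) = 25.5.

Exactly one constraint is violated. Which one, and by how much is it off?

Distance(B, D) = 25.5 — off by 4.80.

S = (0.00, 0.00) ✓; ST at -78.20° ✓; |ST| = 27.60 ✓; ∠STV = 81.30° ✓; |TV| = 23.90 ✓; ∠TVZ = 134.0° ✓; |VZ| = 23.40 ✓; ∠VZA = 123.0° ✓; |ZA| = 28.30 ✓; ∠ZAB = 76.50° ✓; |AB| = 28.90 ✓; ∠ABD = 142.5° ✓; |BD| = 20.70 ✗.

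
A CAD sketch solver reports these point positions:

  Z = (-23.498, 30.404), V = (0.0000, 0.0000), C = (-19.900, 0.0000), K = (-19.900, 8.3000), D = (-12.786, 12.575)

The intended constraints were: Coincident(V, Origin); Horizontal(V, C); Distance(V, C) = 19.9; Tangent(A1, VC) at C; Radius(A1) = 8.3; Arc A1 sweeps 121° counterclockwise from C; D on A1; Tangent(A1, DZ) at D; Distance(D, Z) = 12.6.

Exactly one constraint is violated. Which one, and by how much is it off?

Distance(D, Z) = 12.6 — off by 8.20.

V = (0.00, 0.00) ✓; V.y = 0.00, C.y = 0.00 ✓; |VC| = 19.90 ✓; ∠(KC, CV) = 90.00° ✓; |KC| = 8.300 ✓; bearing(K→D) − bearing(K→C) = 121.0° ✓; |KD| = 8.300 ✓; ∠(KD, DZ) = 90.00° ✓; |DZ| = 20.80 ✗.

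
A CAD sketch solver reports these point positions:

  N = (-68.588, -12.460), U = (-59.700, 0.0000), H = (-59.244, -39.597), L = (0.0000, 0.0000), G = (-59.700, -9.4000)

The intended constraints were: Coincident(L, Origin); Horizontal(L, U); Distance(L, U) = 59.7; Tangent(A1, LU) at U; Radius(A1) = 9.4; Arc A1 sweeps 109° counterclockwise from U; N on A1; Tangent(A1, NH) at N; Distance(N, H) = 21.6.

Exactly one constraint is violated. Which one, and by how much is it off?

Distance(N, H) = 21.6 — off by 7.10.

L = (0.00, 0.00) ✓; L.y = 0.00, U.y = 0.00 ✓; |LU| = 59.70 ✓; ∠(GU, UL) = 90.00° ✓; |GU| = 9.400 ✓; bearing(G→N) − bearing(G→U) = 109.0° ✓; |GN| = 9.400 ✓; ∠(GN, NH) = 90.00° ✓; |NH| = 28.70 ✗.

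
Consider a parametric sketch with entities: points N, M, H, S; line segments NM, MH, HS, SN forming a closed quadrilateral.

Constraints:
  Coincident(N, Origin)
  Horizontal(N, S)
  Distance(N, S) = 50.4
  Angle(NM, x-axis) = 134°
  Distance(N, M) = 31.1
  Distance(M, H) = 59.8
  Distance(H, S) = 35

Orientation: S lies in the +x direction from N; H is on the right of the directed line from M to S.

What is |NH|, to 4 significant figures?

28.73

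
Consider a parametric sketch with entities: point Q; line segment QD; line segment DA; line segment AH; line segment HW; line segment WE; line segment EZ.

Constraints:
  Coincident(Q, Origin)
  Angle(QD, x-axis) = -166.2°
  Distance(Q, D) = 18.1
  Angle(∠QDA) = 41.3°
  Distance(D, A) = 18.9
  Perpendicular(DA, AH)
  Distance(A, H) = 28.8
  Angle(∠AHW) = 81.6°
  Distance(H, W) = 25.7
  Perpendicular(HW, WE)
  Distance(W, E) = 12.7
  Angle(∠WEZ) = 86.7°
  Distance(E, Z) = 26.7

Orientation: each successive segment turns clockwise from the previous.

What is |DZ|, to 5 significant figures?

27.955

The perpendicularity gives WE at right angles to HW, so WE runs at 136.70°; with |WE| = 12.7, E = (-10.012, -15.288). ∠WEZ = 86.7° gives EZ at 43.400° from the x-axis; with |EZ| = 26.7, Z = (9.3877, 3.0570). Then |DZ| = |Z − D| = 27.955.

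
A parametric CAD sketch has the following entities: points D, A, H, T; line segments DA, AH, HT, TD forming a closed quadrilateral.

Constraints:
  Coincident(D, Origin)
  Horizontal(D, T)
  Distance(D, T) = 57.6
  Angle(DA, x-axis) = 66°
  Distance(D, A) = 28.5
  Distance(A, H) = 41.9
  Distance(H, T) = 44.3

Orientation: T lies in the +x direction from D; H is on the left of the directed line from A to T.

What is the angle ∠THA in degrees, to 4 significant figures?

75.60°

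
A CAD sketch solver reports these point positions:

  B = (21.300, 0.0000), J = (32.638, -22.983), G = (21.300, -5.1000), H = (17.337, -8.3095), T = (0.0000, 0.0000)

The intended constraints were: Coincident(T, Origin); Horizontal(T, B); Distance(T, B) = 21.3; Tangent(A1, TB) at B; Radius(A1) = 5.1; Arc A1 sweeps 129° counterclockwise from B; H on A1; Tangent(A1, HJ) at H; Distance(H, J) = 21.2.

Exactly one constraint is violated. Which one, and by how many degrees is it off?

Tangent(A1, HJ) at H — off by 7.20°.

T = (0.00, 0.00) ✓; T.y = 0.00, B.y = 0.00 ✓; |TB| = 21.30 ✓; ∠(GB, BT) = 90.00° ✓; |GB| = 5.100 ✓; bearing(G→H) − bearing(G→B) = 129.0° ✓; |GH| = 5.100 ✓; ∠(GH, HJ) = 82.80° ✗; |HJ| = 21.20 ✓.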